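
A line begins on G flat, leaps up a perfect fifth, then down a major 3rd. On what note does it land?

A perfect fifth up from Gb is Db (letter D, 7 semitones up).
A major third down from Db is Bbb (letter B, 4 semitones down).

Bbb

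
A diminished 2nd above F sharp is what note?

Gb

F up a major second is G, so the target letter is G.
From F#, a diminished second is 0 semitones up: Gb.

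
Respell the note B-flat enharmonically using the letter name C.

Cbb

Bb is pitch class 10. The letter C alone is pitch class 0.
To reach pitch class 10 from C requires an offset of -2 semitones, i.e. double flat: Cbb.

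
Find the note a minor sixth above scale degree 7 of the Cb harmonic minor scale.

Gb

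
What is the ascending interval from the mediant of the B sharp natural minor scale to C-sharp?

minor seventh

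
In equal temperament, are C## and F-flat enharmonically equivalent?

No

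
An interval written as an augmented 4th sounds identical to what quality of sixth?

doubly diminished

An augmented fourth spans 6 semitones.
A sixth spanning 6 semitones is doubly diminished (the major sixth is 9).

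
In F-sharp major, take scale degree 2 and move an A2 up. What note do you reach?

Scale degree 2 of F# major is G#.
An augmented second (3 semitones) above G# lands on the letter A, giving A##.

A##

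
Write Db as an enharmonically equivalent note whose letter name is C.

Db is pitch class 1. The letter C alone is pitch class 0.
To reach pitch class 1 from C requires an offset of +1 semitone, i.e. sharp: C#.

C#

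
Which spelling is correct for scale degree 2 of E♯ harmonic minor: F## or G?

Each scale degree takes a distinct letter name. Degree 2 of a scale on E must use the letter F.
F## and G are enharmonically the same pitch, but only F## uses the letter F, so it is the correct spelling here.

F##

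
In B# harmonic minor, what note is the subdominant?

The B# harmonic minor scale runs B# C## D# E# F## G# A##.
Degree 4 is E#.

E#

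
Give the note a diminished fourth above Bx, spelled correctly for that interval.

E#

A fourth above B lands on the letter E.
A diminished fourth spans 4 semitones, so B## moves to pitch class 5. On the letter E that is E#.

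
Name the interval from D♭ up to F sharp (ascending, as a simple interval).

augmented third

Counting letters D–E–F gives a third.
Db→F# = 5 semitones, 1 wider than the major third (4), so augmented.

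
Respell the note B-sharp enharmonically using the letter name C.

C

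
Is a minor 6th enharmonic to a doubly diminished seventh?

Yes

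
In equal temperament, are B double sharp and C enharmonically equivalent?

B## is pitch class 1; C is pitch class 0.
The pitch classes differ (1 vs. 0), so they are not enharmonic equivalents.

No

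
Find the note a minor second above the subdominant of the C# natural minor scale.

The subdominant of C# natural minor is F#.
A minor second (1 semitone) above F# lands on the letter G, giving G.

G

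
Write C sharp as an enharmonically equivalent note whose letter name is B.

Plain B sits 2 semitones below C#, so on the letter B the same pitch needs a double sharp: B##.

B##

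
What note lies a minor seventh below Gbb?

Abb

G down a major seventh is Ab, so the target letter is A.
From Gbb, a minor seventh is 10 semitones down: Abb.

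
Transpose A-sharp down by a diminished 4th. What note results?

E##

A down a perfect fourth is E, so the target letter is E.
From A#, a diminished fourth is 4 semitones down: E##.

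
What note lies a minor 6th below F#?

A#

A sixth below F lands on the letter A.
A minor sixth spans 8 semitones, so F# moves to pitch class 10. On the letter A that is A#.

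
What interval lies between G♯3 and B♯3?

major third

The letter names run G→B, a span of 2 letter steps, so the interval is some kind of third.
G# to B# is 4 semitones. A major third is 4, so 4 makes it major.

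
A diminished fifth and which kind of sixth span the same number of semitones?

doubly diminished

A diminished fifth spans 6 semitones.
A sixth spanning 6 semitones is doubly diminished (the major sixth is 9).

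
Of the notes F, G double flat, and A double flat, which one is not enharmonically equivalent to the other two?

In 12-tone equal temperament, enharmonic equivalents share a pitch class. F is pitch class 5; Gbb is pitch class 5; Abb is pitch class 7.
F and Gbb share pitch class 5, while Abb is pitch class 7.

Abb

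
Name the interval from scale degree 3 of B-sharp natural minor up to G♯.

perfect fourth

Scale degree 3 of B# natural minor is D#.
D# up to G#: letters D→G make it a fourth; 5 semitones makes it perfect.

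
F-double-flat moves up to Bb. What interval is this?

doubly augmented fourth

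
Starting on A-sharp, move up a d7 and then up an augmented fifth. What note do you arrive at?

D#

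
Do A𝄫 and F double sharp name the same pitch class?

Yes

Abb = pitch class 7 and F## = pitch class 7 — the same pitch class, so they are enharmonic equivalents.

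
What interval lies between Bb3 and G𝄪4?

Counting letters B–C–D–E–F–G gives a sixth.
Bb→G## = 11 semitones, 2 wider than the major sixth (9), so doubly augmented.

doubly augmented sixth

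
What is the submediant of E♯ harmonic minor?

C#

Degree 6 takes the letter 5 steps above E, which is C.
In harmonic minor, degree 6 sits 8 semitones above the tonic. E# + 8 semitones is pitch class 1, spelled on C as C#.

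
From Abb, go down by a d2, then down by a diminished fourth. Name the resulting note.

D#

A diminished second down from Abb is G (letter G, 0 semitones down).
A diminished fourth down from G is D# (letter D, 4 semitones down).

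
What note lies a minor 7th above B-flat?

Ab

A seventh above B lands on the letter A.
A minor seventh spans 10 semitones, so Bb moves to pitch class 8. On the letter A that is Ab.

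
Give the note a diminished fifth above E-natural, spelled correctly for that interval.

Bb

E up a perfect fifth is B, so the target letter is B.
From E, a diminished fifth is 6 semitones up: Bb.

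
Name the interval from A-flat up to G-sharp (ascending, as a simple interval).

The letter names run A→G, a span of 6 letter steps, so the interval is some kind of seventh.
Ab to G# is 12 semitones. A major seventh is 11, so 12 makes it augmented.

augmented seventh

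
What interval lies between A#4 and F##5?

major sixth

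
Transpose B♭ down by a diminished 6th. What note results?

D#

A sixth below B lands on the letter D.
A diminished sixth spans 7 semitones, so Bb moves to pitch class 3. On the letter D that is D#.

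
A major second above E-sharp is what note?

F##

A second above E lands on the letter F.
A major second spans 2 semitones, so E# moves to pitch class 7. On the letter F that is F##.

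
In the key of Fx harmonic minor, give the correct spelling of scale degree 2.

The F## harmonic minor scale runs F## G## A# B# C## D# E##.
Degree 2 is G##.

G##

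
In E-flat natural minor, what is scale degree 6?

Cb

Degree 6 takes the letter 5 steps above E, which is C.
In natural minor, degree 6 sits 8 semitones above the tonic. Eb + 8 semitones is pitch class 11, spelled on C as Cb.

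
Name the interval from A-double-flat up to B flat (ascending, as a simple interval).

augmented second

Counting letters A–B gives a second.
Abb→Bb = 3 semitones, 1 wider than the major second (2), so augmented.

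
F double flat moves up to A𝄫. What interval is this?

The letter names run F→A, a span of 2 letter steps, so the interval is some kind of third.
Fbb to Abb is 4 semitones. A major third is 4, so 4 makes it major.

major third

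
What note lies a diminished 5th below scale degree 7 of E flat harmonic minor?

Scale degree 7 of Eb harmonic minor is D.
A diminished fifth (6 semitones) below D lands on the letter G, giving G#.

G#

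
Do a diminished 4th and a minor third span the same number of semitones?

No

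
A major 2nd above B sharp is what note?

C##

B up a major second is C#, so the target letter is C.
From B#, a major second is 2 semitones up: C##.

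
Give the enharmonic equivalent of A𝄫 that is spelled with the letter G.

G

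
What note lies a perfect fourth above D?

A fourth above D lands on the letter G.
A perfect fourth spans 5 semitones, so D moves to pitch class 7. On the letter G that is G.

G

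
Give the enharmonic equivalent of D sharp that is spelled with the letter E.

D# is pitch class 3. The letter E alone is pitch class 4.
To reach pitch class 3 from E requires an offset of -1 semitone, i.e. flat: Eb.

Eb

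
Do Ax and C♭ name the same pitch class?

Yes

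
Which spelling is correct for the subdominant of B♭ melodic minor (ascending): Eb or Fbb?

Eb

Each scale degree takes a distinct letter name. Degree 4 of a scale on B must use the letter E.
Eb and Fbb are enharmonically the same pitch, but only Eb uses the letter E, so it is the correct spelling here.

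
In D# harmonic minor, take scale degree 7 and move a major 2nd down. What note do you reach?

Scale degree 7 of D# harmonic minor is C##.
A major second (2 semitones) below C## lands on the letter B, giving B#.

B#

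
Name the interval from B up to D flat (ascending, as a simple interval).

diminished third

Counting letters B–C–D gives a third.
B→Db = 2 semitones, 2 narrower than the major third (4), so diminished.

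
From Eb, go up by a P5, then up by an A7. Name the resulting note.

A perfect fifth up from Eb is Bb (letter B, 7 semitones up).
An augmented seventh up from Bb is A# (letter A, 12 semitones up).

A#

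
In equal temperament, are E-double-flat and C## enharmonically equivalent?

Yes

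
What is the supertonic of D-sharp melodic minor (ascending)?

E#

The D# melodic minor (ascending) scale runs D# E# F# G# A# B# C##.
Degree 2 is E#.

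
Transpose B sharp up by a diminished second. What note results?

C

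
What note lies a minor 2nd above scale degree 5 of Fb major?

Scale degree 5 of Fb major is Cb.
A minor second (1 semitone) above Cb lands on the letter D, giving Dbb.

Dbb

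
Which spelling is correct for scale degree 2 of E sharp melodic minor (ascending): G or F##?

Each scale degree takes a distinct letter name. Degree 2 of a scale on E must use the letter F.
F## and G are enharmonically the same pitch, but only F## uses the letter F, so it is the correct spelling here.

F##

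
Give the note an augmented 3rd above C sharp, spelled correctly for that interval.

C up a major third is E, so the target letter is E.
From C#, an augmented third is 5 semitones up: E##.

E##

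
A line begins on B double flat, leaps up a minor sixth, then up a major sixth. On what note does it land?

Ebb

A minor sixth up from Bbb is Gbb (letter G, 8 semitones up).
A major sixth up from Gbb is Ebb (letter E, 9 semitones up).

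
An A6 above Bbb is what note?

G

A sixth above B lands on the letter G.
An augmented sixth spans 10 semitones, so Bbb moves to pitch class 7. On the letter G that is G.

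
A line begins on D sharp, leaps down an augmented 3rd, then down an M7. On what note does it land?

Cb

An augmented third down from D# is Bb (letter B, 5 semitones down).
A major seventh down from Bb is Cb (letter C, 11 semitones down).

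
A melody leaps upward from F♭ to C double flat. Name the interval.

diminished fifth

Counting letters F–G–A–B–C gives a fifth.
Fb→Cbb = 6 semitones, 1 narrower than the perfect fifth (7), so diminished.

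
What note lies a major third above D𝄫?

A third above D lands on the letter F.
A major third spans 4 semitones, so Dbb moves to pitch class 4. On the letter F that is Fb.

Fb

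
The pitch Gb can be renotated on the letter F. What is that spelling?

Plain F sits 1 semitone below Gb, so on the letter F the same pitch needs a sharp: F#.

F#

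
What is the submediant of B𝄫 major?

Gb

The Bbb major scale runs Bbb Cb Db Ebb Fb Gb Ab.
Degree 6 is Gb.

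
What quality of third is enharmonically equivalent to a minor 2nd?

A minor second spans 1 semitone.
A third spanning 1 semitone is doubly diminished (the major third is 4).

doubly diminished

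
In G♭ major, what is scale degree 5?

Db

Degree 5 takes the letter 4 steps above G, which is D.
In major, degree 5 sits 7 semitones above the tonic. Gb + 7 semitones is pitch class 1, spelled on D as Db.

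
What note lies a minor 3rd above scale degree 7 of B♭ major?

Scale degree 7 of Bb major is A.
A minor third (3 semitones) above A lands on the letter C, giving C.

C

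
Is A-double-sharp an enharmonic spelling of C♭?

Yes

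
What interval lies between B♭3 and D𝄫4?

Counting letters B–C–D gives a third.
Bb→Dbb = 2 semitones, 2 narrower than the major third (4), so diminished.

diminished third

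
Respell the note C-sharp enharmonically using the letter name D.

C# is pitch class 1. The letter D alone is pitch class 2.
To reach pitch class 1 from D requires an offset of -1 semitone, i.e. flat: Db.

Db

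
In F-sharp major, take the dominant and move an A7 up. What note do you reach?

The dominant of F# major is C#.
An augmented seventh (12 semitones) above C# lands on the letter B, giving B##.

B##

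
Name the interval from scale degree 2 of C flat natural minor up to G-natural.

Scale degree 2 of Cb natural minor is Db.
Db up to G: letters D→G make it a fourth; 6 semitones makes it augmented.

augmented fourth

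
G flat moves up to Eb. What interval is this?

The letter names run G→E, a span of 5 letter steps, so the interval is some kind of sixth.
Gb to Eb is 9 semitones. A major sixth is 9, so 9 makes it major.

major sixth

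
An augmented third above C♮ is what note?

E#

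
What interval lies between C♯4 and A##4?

augmented sixth

The letter names run C→A, a span of 5 letter steps, so the interval is some kind of sixth.
C# to A## is 10 semitones. A major sixth is 9, so 10 makes it augmented.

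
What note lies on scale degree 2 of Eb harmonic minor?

F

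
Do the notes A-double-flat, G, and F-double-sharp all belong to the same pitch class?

Abb is pitch class 7; G is pitch class 7; F## is pitch class 7.
All spellings map to pitch class 7, so they are enharmonically equivalent.

Yes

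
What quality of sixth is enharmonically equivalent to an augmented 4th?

An augmented fourth spans 6 semitones.
A sixth spanning 6 semitones is doubly diminished (the major sixth is 9).

doubly diminished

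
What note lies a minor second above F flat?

Gbb

F up a major second is G, so the target letter is G.
From Fb, a minor second is 1 semitone up: Gbb.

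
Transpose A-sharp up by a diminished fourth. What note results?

D

A up a perfect fourth is D, so the target letter is D.
From A#, a diminished fourth is 4 semitones up: D.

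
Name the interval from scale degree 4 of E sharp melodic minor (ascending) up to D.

Scale degree 4 of E# melodic minor (ascending) is A#.
A# up to D: letters A→D make it a fourth; 4 semitones makes it diminished.

diminished fourth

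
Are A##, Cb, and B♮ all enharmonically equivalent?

Yes

A## is pitch class 11; Cb is pitch class 11; B is pitch class 11.
All spellings map to pitch class 11, so they are enharmonically equivalent.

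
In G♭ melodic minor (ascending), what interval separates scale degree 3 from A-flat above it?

major seventh

Scale degree 3 of Gb melodic minor (ascending) is Bbb.
Bbb up to Ab: letters B→A make it a seventh; 11 semitones makes it major.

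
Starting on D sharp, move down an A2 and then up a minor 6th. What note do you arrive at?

Ab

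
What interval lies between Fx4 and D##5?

major sixth

Counting letters F–G–A–B–C–D gives a sixth.
F##→D## = 9 semitones, exactly the major sixth.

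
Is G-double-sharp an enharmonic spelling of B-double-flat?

Yes

G## is pitch class 9; Bbb is pitch class 9.
All spellings map to pitch class 9, so they are enharmonically equivalent.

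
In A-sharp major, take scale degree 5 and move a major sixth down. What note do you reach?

G#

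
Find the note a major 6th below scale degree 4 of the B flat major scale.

Scale degree 4 of Bb major is Eb.
A major sixth (9 semitones) below Eb lands on the letter G, giving Gb.

Gb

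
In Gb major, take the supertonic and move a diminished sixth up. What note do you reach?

Fbb

The supertonic of Gb major is Ab.
A diminished sixth (7 semitones) above Ab lands on the letter F, giving Fbb.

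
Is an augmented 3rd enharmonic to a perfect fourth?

An augmented third spans 5 semitones; a perfect fourth spans 5.
They are enharmonically equivalent.

Yes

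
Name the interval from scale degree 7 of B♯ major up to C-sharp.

Scale degree 7 of B# major is A##.
A## up to C#: letters A→C make it a third; 2 semitones makes it diminished.

diminished third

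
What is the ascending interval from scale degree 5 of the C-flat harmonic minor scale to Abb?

Scale degree 5 of Cb harmonic minor is Gb.
Gb up to Abb: letters G→A make it a second; 1 semitone makes it minor.

minor second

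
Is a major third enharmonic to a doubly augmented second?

Yes

A major third spans 4 semitones; a doubly augmented second spans 4.
They are enharmonically equivalent.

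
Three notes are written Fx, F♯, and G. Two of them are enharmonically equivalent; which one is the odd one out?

F#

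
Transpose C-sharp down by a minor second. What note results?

B#

A second below C lands on the letter B.
A minor second spans 1 semitone, so C# moves to pitch class 0. On the letter B that is B#.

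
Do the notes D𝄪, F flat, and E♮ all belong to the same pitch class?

D## = pitch class 4 and Fb = pitch class 4 and E = pitch class 4 — the same pitch class, so they are enharmonic equivalents.

Yes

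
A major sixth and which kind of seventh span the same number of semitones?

A major sixth spans 9 semitones.
A seventh spanning 9 semitones is diminished (the major seventh is 11).

diminished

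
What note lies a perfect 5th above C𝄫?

Gbb

A fifth above C lands on the letter G.
A perfect fifth spans 7 semitones, so Cbb moves to pitch class 5. On the letter G that is Gbb.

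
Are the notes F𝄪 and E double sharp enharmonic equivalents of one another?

No

Two spellings are enharmonically equivalent only if they share a pitch class.
Here F## → 7, E## → 6; 6 ≠ 7, so they are not.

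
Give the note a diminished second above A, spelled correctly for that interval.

Bbb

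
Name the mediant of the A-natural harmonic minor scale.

C

Degree 3 takes the letter 2 steps above A, which is C.
In harmonic minor, degree 3 sits 3 semitones above the tonic. A + 3 semitones is pitch class 0, spelled on C as C.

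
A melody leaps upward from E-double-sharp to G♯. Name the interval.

diminished third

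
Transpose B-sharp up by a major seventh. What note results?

A##

B up a major seventh is A#, so the target letter is A.
From B#, a major seventh is 11 semitones up: A##.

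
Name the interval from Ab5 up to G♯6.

augmented seventh

Counting letters A–B–C–D–E–F–G gives a seventh.
Ab→G# = 12 semitones, 1 wider than the major seventh (11), so augmented.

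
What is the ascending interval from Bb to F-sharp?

Counting letters B–C–D–E–F gives a fifth.
Bb→F# = 8 semitones, 1 wider than the perfect fifth (7), so augmented.

augmented fifth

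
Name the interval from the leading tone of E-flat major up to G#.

augmented fourth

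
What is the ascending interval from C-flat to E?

augmented third

The letter names run C→E, a span of 2 letter steps, so the interval is some kind of third.
Cb to E is 5 semitones. A major third is 4, so 5 makes it augmented.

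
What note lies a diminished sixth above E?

Cb

E up a major sixth is C#, so the target letter is C.
From E, a diminished sixth is 7 semitones up: Cb.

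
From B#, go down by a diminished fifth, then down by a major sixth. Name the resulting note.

G##

A diminished fifth down from B# is E## (letter E, 6 semitones down).
A major sixth down from E## is G## (letter G, 9 semitones down).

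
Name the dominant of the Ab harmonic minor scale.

Degree 5 takes the letter 4 steps above A, which is E.
In harmonic minor, degree 5 sits 7 semitones above the tonic. Ab + 7 semitones is pitch class 3, spelled on E as Eb.

Eb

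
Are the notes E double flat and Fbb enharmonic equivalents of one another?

Two spellings are enharmonically equivalent only if they share a pitch class.
Here Ebb → 2, Fbb → 3; 2 ≠ 3, so they are not.

No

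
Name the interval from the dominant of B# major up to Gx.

major second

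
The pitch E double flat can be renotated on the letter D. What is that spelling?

D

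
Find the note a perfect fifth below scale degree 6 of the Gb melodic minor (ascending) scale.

Ab

Scale degree 6 of Gb melodic minor (ascending) is Eb.
A perfect fifth (7 semitones) below Eb lands on the letter A, giving Ab.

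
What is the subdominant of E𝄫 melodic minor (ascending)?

Degree 4 takes the letter 3 steps above E, which is A.
In melodic minor (ascending), degree 4 sits 5 semitones above the tonic. Ebb + 5 semitones is pitch class 7, spelled on A as Abb.

Abb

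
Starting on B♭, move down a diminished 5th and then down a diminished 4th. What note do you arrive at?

B#

A diminished fifth down from Bb is E (letter E, 6 semitones down).
A diminished fourth down from E is B# (letter B, 4 semitones down).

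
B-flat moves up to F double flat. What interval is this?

The letter names run B→F, a span of 4 letter steps, so the interval is some kind of fifth.
Bb to Fbb is 5 semitones. A perfect fifth is 7, so 5 makes it doubly diminished.

doubly diminished fifth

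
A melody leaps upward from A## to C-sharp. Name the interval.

diminished third

Counting letters A–B–C gives a third.
A##→C# = 2 semitones, 2 narrower than the major third (4), so diminished.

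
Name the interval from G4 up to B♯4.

augmented third

The letter names run G→B, a span of 2 letter steps, so the interval is some kind of third.
G to B# is 5 semitones. A major third is 4, so 5 makes it augmented.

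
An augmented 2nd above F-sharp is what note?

G##

F up a major second is G, so the target letter is G.
From F#, an augmented second is 3 semitones up: G##.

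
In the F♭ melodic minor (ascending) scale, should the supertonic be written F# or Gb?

Gb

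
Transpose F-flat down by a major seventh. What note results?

Gbb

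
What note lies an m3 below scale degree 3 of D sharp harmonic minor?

D#

Scale degree 3 of D# harmonic minor is F#.
A minor third (3 semitones) below F# lands on the letter D, giving D#.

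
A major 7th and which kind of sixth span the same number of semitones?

doubly augmented

A major seventh spans 11 semitones.
A sixth spanning 11 semitones is doubly augmented (the major sixth is 9).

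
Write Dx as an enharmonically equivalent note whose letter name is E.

E

Plain E sits at the same pitch as D##, so on the letter E the same pitch needs a natural: E.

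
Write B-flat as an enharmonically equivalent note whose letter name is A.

A#

Plain A sits 1 semitone below Bb, so on the letter A the same pitch needs a sharp: A#.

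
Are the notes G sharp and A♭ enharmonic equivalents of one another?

G# is pitch class 8; Ab is pitch class 8.
All spellings map to pitch class 8, so they are enharmonically equivalent.

Yes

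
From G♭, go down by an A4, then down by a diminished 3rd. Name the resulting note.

Bb

An augmented fourth down from Gb is Dbb (letter D, 6 semitones down).
A diminished third down from Dbb is Bb (letter B, 2 semitones down).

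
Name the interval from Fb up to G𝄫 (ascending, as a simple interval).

minor second

The letter names run F→G, a span of 1 letter step, so the interval is some kind of second.
Fb to Gbb is 1 semitone. A major second is 2, so 1 makes it minor.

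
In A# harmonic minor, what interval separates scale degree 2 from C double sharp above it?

Scale degree 2 of A# harmonic minor is B#.
B# up to C##: letters B→C make it a second; 2 semitones makes it major.

major second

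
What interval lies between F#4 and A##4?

augmented third

The letter names run F→A, a span of 2 letter steps, so the interval is some kind of third.
F# to A## is 5 semitones. A major third is 4, so 5 makes it augmented.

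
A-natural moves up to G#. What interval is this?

Counting letters A–B–C–D–E–F–G gives a seventh.
A→G# = 11 semitones, exactly the major seventh.

major seventh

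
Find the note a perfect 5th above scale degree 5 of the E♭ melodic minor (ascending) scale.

Scale degree 5 of Eb melodic minor (ascending) is Bb.
A perfect fifth (7 semitones) above Bb lands on the letter F, giving F.

F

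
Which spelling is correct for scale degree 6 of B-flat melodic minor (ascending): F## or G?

Each scale degree takes a distinct letter name. Degree 6 of a scale on B must use the letter G.
G and F## are enharmonically the same pitch, but only G uses the letter G, so it is the correct spelling here.

G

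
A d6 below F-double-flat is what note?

Ab

F down a major sixth is Ab, so the target letter is A.
From Fbb, a diminished sixth is 7 semitones down: Ab.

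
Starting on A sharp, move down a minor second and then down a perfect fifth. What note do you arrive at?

A minor second down from A# is G## (letter G, 1 semitone down).
A perfect fifth down from G## is C## (letter C, 7 semitones down).

C##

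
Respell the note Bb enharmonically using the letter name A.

Bb is pitch class 10. The letter A alone is pitch class 9.
To reach pitch class 10 from A requires an offset of +1 semitone, i.e. sharp: A#.

A#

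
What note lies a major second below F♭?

Ebb

F down a major second is Eb, so the target letter is E.
From Fb, a major second is 2 semitones down: Ebb.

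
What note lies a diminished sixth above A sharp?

F

A up a major sixth is F#, so the target letter is F.
From A#, a diminished sixth is 7 semitones up: F.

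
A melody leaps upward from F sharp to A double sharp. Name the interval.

Counting letters F–G–A gives a third.
F#→A## = 5 semitones, 1 wider than the major third (4), so augmented.

augmented third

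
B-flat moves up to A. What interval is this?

major seventh

Counting letters B–C–D–E–F–G–A gives a seventh.
Bb→A = 11 semitones, exactly the major seventh.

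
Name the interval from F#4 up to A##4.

Counting letters F–G–A gives a third.
F#→A## = 5 semitones, 1 wider than the major third (4), so augmented.

augmented third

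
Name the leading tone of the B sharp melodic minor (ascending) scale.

A##

Degree 7 takes the letter 6 steps above B, which is A.
In melodic minor (ascending), degree 7 sits 11 semitones above the tonic. B# + 11 semitones is pitch class 11, spelled on A as A##.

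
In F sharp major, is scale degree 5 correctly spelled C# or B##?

C#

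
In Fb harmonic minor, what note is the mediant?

The Fb harmonic minor scale runs Fb Gb Abb Bbb Cb Dbb Eb.
Degree 3 is Abb.

Abb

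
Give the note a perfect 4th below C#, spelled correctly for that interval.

C down a perfect fourth is G, so the target letter is G.
From C#, a perfect fourth is 5 semitones down: G#.

G#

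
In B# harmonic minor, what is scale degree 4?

E#

Degree 4 takes the letter 3 steps above B, which is E.
In harmonic minor, degree 4 sits 5 semitones above the tonic. B# + 5 semitones is pitch class 5, spelled on E as E#.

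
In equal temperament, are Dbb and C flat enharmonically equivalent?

No

Two spellings are enharmonically equivalent only if they share a pitch class.
Here Dbb → 0, Cb → 11; 0 ≠ 11, so they are not.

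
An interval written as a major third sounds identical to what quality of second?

A major third spans 4 semitones.
A second spanning 4 semitones is doubly augmented (the major second is 2).

doubly augmented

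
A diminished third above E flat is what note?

Gbb

A third above E lands on the letter G.
A diminished third spans 2 semitones, so Eb moves to pitch class 5. On the letter G that is Gbb.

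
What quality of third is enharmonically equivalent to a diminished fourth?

major

A diminished fourth spans 4 semitones.
A third spanning 4 semitones is major (the major third is 4).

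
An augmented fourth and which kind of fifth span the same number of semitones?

diminished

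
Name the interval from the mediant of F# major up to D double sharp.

The mediant of F# major is A#.
A# up to D##: letters A→D make it a fourth; 6 semitones makes it augmented.

augmented fourth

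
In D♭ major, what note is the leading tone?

C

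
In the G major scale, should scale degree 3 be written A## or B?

B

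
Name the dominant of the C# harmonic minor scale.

G#

The C# harmonic minor scale runs C# D# E F# G# A B#.
Degree 5 is G#.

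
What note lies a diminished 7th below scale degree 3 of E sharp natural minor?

A##

Scale degree 3 of E# natural minor is G#.
A diminished seventh (9 semitones) below G# lands on the letter A, giving A##.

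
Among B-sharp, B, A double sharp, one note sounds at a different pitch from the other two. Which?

B#

In 12-tone equal temperament, enharmonic equivalents share a pitch class. B# is pitch class 0; B is pitch class 11; A## is pitch class 11.
B and A## share pitch class 11, while B# is pitch class 0.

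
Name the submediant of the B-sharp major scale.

The B# major scale runs B# C## D## E# F## G## A##.
Degree 6 is G##.

G##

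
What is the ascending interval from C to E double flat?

diminished third

Counting letters C–D–E gives a third.
C→Ebb = 2 semitones, 2 narrower than the major third (4), so diminished.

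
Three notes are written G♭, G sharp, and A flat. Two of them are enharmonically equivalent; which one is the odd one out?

In 12-tone equal temperament, enharmonic equivalents share a pitch class. Gb is pitch class 6; G# is pitch class 8; Ab is pitch class 8.
G# and Ab share pitch class 8, while Gb is pitch class 6.

Gb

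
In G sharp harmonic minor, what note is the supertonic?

Degree 2 takes the letter 1 step above G, which is A.
In harmonic minor, degree 2 sits 2 semitones above the tonic. G# + 2 semitones is pitch class 10, spelled on A as A#.

A#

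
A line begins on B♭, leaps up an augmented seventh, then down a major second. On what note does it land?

G#

An augmented seventh up from Bb is A# (letter A, 12 semitones up).
A major second down from A# is G# (letter G, 2 semitones down).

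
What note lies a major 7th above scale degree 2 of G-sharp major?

Scale degree 2 of G# major is A#.
A major seventh (11 semitones) above A# lands on the letter G, giving G##.

G##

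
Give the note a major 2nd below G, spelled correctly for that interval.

F

G down a major second is F, so the target letter is F.
From G, a major second is 2 semitones down: F.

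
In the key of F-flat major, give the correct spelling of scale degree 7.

Degree 7 takes the letter 6 steps above F, which is E.
In major, degree 7 sits 11 semitones above the tonic. Fb + 11 semitones is pitch class 3, spelled on E as Eb.

Eb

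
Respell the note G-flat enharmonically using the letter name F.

F#

Plain F sits 1 semitone below Gb, so on the letter F the same pitch needs a sharp: F#.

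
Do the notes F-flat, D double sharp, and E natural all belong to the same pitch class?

Fb = pitch class 4 and D## = pitch class 4 and E = pitch class 4 — the same pitch class, so they are enharmonic equivalents.

Yes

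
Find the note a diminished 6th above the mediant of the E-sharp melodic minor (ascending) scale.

Eb

The mediant of E# melodic minor (ascending) is G#.
A diminished sixth (7 semitones) above G# lands on the letter E, giving Eb.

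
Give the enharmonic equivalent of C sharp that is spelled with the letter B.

B##

C# is pitch class 1. The letter B alone is pitch class 11.
To reach pitch class 1 from B requires an offset of +2 semitones, i.e. double sharp: B##.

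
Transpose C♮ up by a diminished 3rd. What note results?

C up a major third is E, so the target letter is E.
From C, a diminished third is 2 semitones up: Ebb.

Ebb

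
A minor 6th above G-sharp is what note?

E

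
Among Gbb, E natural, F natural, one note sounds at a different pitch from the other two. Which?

E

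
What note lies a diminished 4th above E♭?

Abb

E up a perfect fourth is A, so the target letter is A.
From Eb, a diminished fourth is 4 semitones up: Abb.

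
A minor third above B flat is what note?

Db

A third above B lands on the letter D.
A minor third spans 3 semitones, so Bb moves to pitch class 1. On the letter D that is Db.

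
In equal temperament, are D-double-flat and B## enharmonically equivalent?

No

Two spellings are enharmonically equivalent only if they share a pitch class.
Here Dbb → 0, B## → 1; 0 ≠ 1, so they are not.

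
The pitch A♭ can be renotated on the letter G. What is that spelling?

G#

Ab is pitch class 8. The letter G alone is pitch class 7.
To reach pitch class 8 from G requires an offset of +1 semitone, i.e. sharp: G#.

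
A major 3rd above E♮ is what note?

A third above E lands on the letter G.
A major third spans 4 semitones, so E moves to pitch class 8. On the letter G that is G#.

G#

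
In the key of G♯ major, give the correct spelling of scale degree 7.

F##

Degree 7 takes the letter 6 steps above G, which is F.
In major, degree 7 sits 11 semitones above the tonic. G# + 11 semitones is pitch class 7, spelled on F as F##.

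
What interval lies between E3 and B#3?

The letter names run E→B, a span of 4 letter steps, so the interval is some kind of fifth.
E to B# is 8 semitones. A perfect fifth is 7, so 8 makes it augmented.

augmented fifth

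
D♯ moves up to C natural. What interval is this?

diminished seventh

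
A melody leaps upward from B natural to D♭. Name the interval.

diminished third

The letter names run B→D, a span of 2 letter steps, so the interval is some kind of third.
B to Db is 2 semitones. A major third is 4, so 2 makes it diminished.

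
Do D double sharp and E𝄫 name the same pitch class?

No

Two spellings are enharmonically equivalent only if they share a pitch class.
Here D## → 4, Ebb → 2; 2 ≠ 4, so they are not.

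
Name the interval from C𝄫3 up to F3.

doubly augmented fourth

Counting letters C–D–E–F gives a fourth.
Cbb→F = 7 semitones, 2 wider than the perfect fourth (5), so doubly augmented.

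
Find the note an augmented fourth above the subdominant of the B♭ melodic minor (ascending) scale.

The subdominant of Bb melodic minor (ascending) is Eb.
An augmented fourth (6 semitones) above Eb lands on the letter A, giving A.

A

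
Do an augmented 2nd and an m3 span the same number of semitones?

Yes

An augmented second spans 3 semitones; a minor third spans 3.
They are enharmonically equivalent.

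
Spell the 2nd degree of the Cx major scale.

D##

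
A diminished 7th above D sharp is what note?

C

A seventh above D lands on the letter C.
A diminished seventh spans 9 semitones, so D# moves to pitch class 0. On the letter C that is C.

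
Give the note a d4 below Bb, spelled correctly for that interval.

B down a perfect fourth is F#, so the target letter is F.
From Bb, a diminished fourth is 4 semitones down: F#.

F#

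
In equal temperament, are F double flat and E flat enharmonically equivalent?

Fbb is pitch class 3; Eb is pitch class 3.
All spellings map to pitch class 3, so they are enharmonically equivalent.

Yes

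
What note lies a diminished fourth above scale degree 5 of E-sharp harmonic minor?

E

Scale degree 5 of E# harmonic minor is B#.
A diminished fourth (4 semitones) above B# lands on the letter E, giving E.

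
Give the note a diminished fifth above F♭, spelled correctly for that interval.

A fifth above F lands on the letter C.
A diminished fifth spans 6 semitones, so Fb moves to pitch class 10. On the letter C that is Cbb.

Cbb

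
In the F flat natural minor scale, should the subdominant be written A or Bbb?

Bbb

Each scale degree takes a distinct letter name. Degree 4 of a scale on F must use the letter B.
Bbb and A are enharmonically the same pitch, but only Bbb uses the letter B, so it is the correct spelling here.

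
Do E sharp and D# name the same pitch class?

No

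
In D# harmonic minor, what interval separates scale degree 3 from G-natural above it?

Scale degree 3 of D# harmonic minor is F#.
F# up to G: letters F→G make it a second; 1 semitone makes it minor.

minor second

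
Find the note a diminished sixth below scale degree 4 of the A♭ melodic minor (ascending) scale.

Scale degree 4 of Ab melodic minor (ascending) is Db.
A diminished sixth (7 semitones) below Db lands on the letter F, giving F#.

F#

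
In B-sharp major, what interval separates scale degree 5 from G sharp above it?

minor second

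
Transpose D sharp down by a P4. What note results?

A#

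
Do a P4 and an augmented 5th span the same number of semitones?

A perfect fourth spans 5 semitones; an augmented fifth spans 8.
The spans differ, so they are not enharmonic equivalents.

No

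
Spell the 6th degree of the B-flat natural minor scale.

The Bb natural minor scale runs Bb C Db Eb F Gb Ab.
Degree 6 is Gb.

Gb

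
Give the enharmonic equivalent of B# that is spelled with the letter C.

Plain C sits at the same pitch as B#, so on the letter C the same pitch needs a natural: C.

C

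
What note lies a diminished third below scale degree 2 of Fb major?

Scale degree 2 of Fb major is Gb.
A diminished third (2 semitones) below Gb lands on the letter E, giving E.

E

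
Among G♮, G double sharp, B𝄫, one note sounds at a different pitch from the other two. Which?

G

In 12-tone equal temperament, enharmonic equivalents share a pitch class. G is pitch class 7; G## is pitch class 9; Bbb is pitch class 9.
G## and Bbb share pitch class 9, while G is pitch class 7.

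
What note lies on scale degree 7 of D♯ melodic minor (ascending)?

C##

The D# melodic minor (ascending) scale runs D# E# F# G# A# B# C##.
Degree 7 is C##.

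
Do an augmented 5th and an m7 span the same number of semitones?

No

An augmented fifth spans 8 semitones; a minor seventh spans 10.
The spans differ, so they are not enharmonic equivalents.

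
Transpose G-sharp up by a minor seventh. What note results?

F#

G up a major seventh is F#, so the target letter is F.
From G#, a minor seventh is 10 semitones up: F#.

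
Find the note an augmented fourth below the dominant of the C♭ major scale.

Dbb

The dominant of Cb major is Gb.
An augmented fourth (6 semitones) below Gb lands on the letter D, giving Dbb.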